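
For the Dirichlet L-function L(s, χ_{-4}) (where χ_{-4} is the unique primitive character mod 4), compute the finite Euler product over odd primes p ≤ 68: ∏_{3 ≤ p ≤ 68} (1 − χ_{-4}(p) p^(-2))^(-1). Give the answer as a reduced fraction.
∏ = 186965264422467473784849459249589/204088016612535111254016000000000

The odd primes p ≤ 68 are [3, 5, 7, 11, 13, 17, 19, 23, 29, 31, 37, 41, 43, 47, 53, 59, 61, 67]. For each, χ(p) = 1 if p ≡ 1 mod 4, χ(p) = −1 if p ≡ 3 mod 4. Taking (1 − χ(p)/p^2)^(-1) = p^2/(p^2 − χ(p)): (1 − (-1)/3^2)^(-1) · (1 − (1)/5^2)^(-1) · (1 − (-1)/7^2)^(-1) · (1 − (-1)/11^2)^(-1) · (1 − (1)/13^2)^(-1) · (1 − (1)/17^2)^(-1) · (1 − (-1)/19^2)^(-1) · (1 − (-1)/23^2)^(-1) · (1 − (1)/29^2)^(-1) · (1 − (-1)/31^2)^(-1) · (1 − (1)/37^2)^(-1) · (1 − (1)/41^2)^(-1) · (1 − (-1)/43^2)^(-1) · (1 − (-1)/47^2)^(-1) · (1 − (1)/53^2)^(-1) · (1 − (-1)/59^2)^(-1) · (1 − (1)/61^2)^(-1) · (1 − (-1)/67^2)^(-1) = 186965264422467473784849459249589/204088016612535111254016000000000.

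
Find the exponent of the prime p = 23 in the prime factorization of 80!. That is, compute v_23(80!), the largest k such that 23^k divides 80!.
v_23(80!) = 3

Legendre's formula: v_p(n!) = Σ_{k ≥ 1} ⌊n / p^k⌋. For p = 23, n = 80, the terms are:
  ⌊80/23^1⌋ = ⌊80/23⌋ = 3
(the next term ⌊80/23^2⌋ = 0, terminating the sum). Summing: v_23(80!) = 3 = 3.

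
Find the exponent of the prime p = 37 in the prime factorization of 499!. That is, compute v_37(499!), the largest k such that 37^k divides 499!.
v_37(499!) = 13

Legendre's formula: v_p(n!) = Σ_{k ≥ 1} ⌊n / p^k⌋. For p = 37, n = 499, the terms are:
  ⌊499/37^1⌋ = ⌊499/37⌋ = 13
(the next term ⌊499/37^2⌋ = 0, terminating the sum). Summing: v_37(499!) = 13 = 13.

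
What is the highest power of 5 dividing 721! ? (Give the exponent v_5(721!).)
v_5(721!) = 178

Legendre's formula: v_p(n!) = Σ_{k ≥ 1} ⌊n / p^k⌋. For p = 5, n = 721, the terms are:
  ⌊721/5^1⌋ = ⌊721/5⌋ = 144
  ⌊721/5^2⌋ = ⌊721/25⌋ = 28
  ⌊721/5^3⌋ = ⌊721/125⌋ = 5
  ⌊721/5^4⌋ = ⌊721/625⌋ = 1
(the next term ⌊721/5^5⌋ = 0, terminating the sum). Summing: v_5(721!) = 144 + 28 + 5 + 1 = 178.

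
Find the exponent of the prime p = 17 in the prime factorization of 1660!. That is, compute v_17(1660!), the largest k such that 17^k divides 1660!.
v_17(1660!) = 102

Legendre's formula: v_p(n!) = Σ_{k ≥ 1} ⌊n / p^k⌋. For p = 17, n = 1660, the terms are:
  ⌊1660/17^1⌋ = ⌊1660/17⌋ = 97
  ⌊1660/17^2⌋ = ⌊1660/289⌋ = 5
(the next term ⌊1660/17^3⌋ = 0, terminating the sum). Summing: v_17(1660!) = 97 + 5 = 102.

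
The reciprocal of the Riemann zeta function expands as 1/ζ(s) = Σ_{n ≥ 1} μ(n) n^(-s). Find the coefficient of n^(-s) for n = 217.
μ(217) = 1

Factor n = 217 = 7 · 31. μ(n) = 0 if any exponent ≥ 2 (not squarefree); otherwise μ(n) = (−1)^{ω(n)} where ω(n) is the number of distinct prime factors. Applying: μ(217) = 1.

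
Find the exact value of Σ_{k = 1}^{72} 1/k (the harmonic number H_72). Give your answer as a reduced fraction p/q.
H_72 = 9112469359293533278712889630349/1874681189225708508850515710400

Direct summation: H_72 = 1 + 1/2 + ... + 1/72. The least common denominator is lcm(1, ..., 72) = 5624043567677125526551547131200; over this denominator the numerator is 5624043567677125526551547131200 + 2812021783838562763275773565600 + 1874681189225708508850515710400 + 1406010891919281381637886782800 + 1124808713535425105310309426240 + 937340594612854254425257855200 + 803434795382446503793078161600 + 703005445959640690818943391400 + 624893729741902836283505236800 + 562404356767712552655154713120 + 511276687970647775141049739200 + 468670297306427127212628927600 + 432618735975163502042426702400 + 401717397691223251896539080800 + 374936237845141701770103142080 + 351502722979820345409471695700 + 330826092216301501561855713600 + 312446864870951418141752618400 + 296002293035638185607976164800 + 281202178383856276327577356560 + 267811598460815501264359387200 + 255638343985323887570524869600 + 244523633377266327241371614400 + 234335148653213563606314463800 + 224961742707085021062061885248 + 216309367987581751021213351200 + 208297909913967612094501745600 + 200858698845611625948269540400 + 193932536816452604363846452800 + 187468118922570850885051571040 + 181420760247649210533920875200 + 175751361489910172704735847850 + 170425562656882591713683246400 + 165413046108150750780927856800 + 160686959076489300758615632320 + 156223432435475709070876309200 + 152001177504787176393285057600 + 148001146517819092803988082400 + 144206245325054500680808900800 + 140601089191928138163788678280 + 137171794333588427476867003200 + 133905799230407750632179693600 + 130791710876212221547710398400 + 127819171992661943785262434800 + 124978745948380567256701047360 + 122261816688633163620685807200 + 119660501439938840990458449600 + 117167574326606781803157231900 + 114776399340349500541868308800 + 112480871353542510531030942624 + 110275364072100500520618571200 + 108154683993790875510606675600 + 106114029578813689180217870400 + 104148954956983806047250872800 + 102255337594129555028209947840 + 100429349422805812974134770200 + 98667431011879395202658721600 + 96966268408226302181923226400 + 95322772333510602144941476800 + 93734059461285425442525785520 + 92197435535690582402484379200 + 90710380123824605266960437600 + 89270532820271833754786462400 + 87875680744955086352367923925 + 86523747195032700408485340480 + 85212781328441295856841623200 + 83940948771300380993306673600 + 82706523054075375390463928400 + 81507877792422109080457204800 + 80343479538244650379307816160 + 79211881234889091923261227200 + 78111716217737854535438154600 = 27337408077880599836138668891047, so H_72 = 27337408077880599836138668891047/5624043567677125526551547131200; reducing by gcd(27337408077880599836138668891047, 5624043567677125526551547131200) = 3 gives 9112469359293533278712889630349/1874681189225708508850515710400 ≈ 4.86081. (The PNT-adjacent estimate ln(72) + γ ≈ 4.85388 matches within O(1/n).)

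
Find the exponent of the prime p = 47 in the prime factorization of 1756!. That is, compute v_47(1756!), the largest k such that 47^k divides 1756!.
v_47(1756!) = 37

Legendre's formula: v_p(n!) = Σ_{k ≥ 1} ⌊n / p^k⌋. For p = 47, n = 1756, the terms are:
  ⌊1756/47^1⌋ = ⌊1756/47⌋ = 37
(the next term ⌊1756/47^2⌋ = 0, terminating the sum). Summing: v_47(1756!) = 37 = 37.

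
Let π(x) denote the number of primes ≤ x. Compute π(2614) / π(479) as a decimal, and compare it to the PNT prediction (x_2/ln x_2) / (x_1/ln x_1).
π(2614)/π(479) = 379/92 ≈ 4.1196;  PNT prediction ≈ 4.2803.

π(479) = 92 and π(2614) = 379, so π(2614)/π(479) ≈ 4.1196. The PNT-predicted ratio is (2614/ln(2614)) / (479/ln(479)) ≈ 4.2803. The two agree to within a few percent, as expected.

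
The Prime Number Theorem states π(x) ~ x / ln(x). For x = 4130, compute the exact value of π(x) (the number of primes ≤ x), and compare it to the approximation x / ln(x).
π(4130) = 568;  x/ln(x) ≈ 496.03;  relative error ≈ 12.67%.

Directly count primes up to 4130: π(4130) = 568. The PNT approximation gives 4130/ln(4130) ≈ 4130/8.32603 ≈ 496.03. Relative error (π(x) − x/ln(x)) / π(x) ≈ 12.67%; the approximation is known to undercount slightly (Li(x) is a better estimate).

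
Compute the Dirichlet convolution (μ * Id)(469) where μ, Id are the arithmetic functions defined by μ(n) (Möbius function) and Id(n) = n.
(μ * Id)(469) = 396

Divisors of 469: [1, 7, 67, 469]. For each d | 469:
  d = 1: μ(1) · Id(469/1) = 1 · 469 = 469
  d = 7: μ(7) · Id(469/7) = -1 · 67 = -67
  d = 67: μ(67) · Id(469/67) = -1 · 7 = -7
  d = 469: μ(469) · Id(469/469) = 1 · 1 = 1
Summing: (μ * Id)(469) = 469 + -67 + -7 + 1 = 396.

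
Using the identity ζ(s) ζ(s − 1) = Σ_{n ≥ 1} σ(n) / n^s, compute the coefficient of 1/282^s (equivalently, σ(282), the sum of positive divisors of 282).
σ(282) = 576

In the product (Σ m^0/m^s)(Σ k / k^s) = Σ (Σ_{d | n} d) / n^s, the coefficient of 1/n^s is σ(n) = Σ_{d | n} d. For n = 282, divisors are [1, 2, 3, 6, 47, 94, 141, 282]; summing: σ(282) = 576.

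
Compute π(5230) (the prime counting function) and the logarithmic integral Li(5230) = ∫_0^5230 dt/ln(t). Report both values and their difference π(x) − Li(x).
π(5230) = 694;  Li(5230) ≈ 711.21;  π(x) − Li(x) ≈ -17.21.

Direct count of primes ≤ 5230 gives π(5230) = 694. Numerical evaluation of the logarithmic integral gives Li(5230) ≈ 711.21. The difference π(x) − Li(x) ≈ -17.21 is typically negative for small/moderate x (Li(x) overestimates), though Littlewood's theorem shows this sign changes infinitely often.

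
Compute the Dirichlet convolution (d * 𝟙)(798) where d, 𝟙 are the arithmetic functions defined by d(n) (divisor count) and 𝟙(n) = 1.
(d * 𝟙)(798) = 81

Divisors of 798: [1, 2, 3, 6, 7, 14, 19, 21, 38, 42, 57, 114, 133, 266, 399, 798]. For each d | 798:
  d = 1: d(1) · 𝟙(798/1) = 1 · 1 = 1
  d = 2: d(2) · 𝟙(798/2) = 2 · 1 = 2
  d = 3: d(3) · 𝟙(798/3) = 2 · 1 = 2
  d = 6: d(6) · 𝟙(798/6) = 4 · 1 = 4
  d = 7: d(7) · 𝟙(798/7) = 2 · 1 = 2
  d = 14: d(14) · 𝟙(798/14) = 4 · 1 = 4
  d = 19: d(19) · 𝟙(798/19) = 2 · 1 = 2
  d = 21: d(21) · 𝟙(798/21) = 4 · 1 = 4
  d = 38: d(38) · 𝟙(798/38) = 4 · 1 = 4
  d = 42: d(42) · 𝟙(798/42) = 8 · 1 = 8
  d = 57: d(57) · 𝟙(798/57) = 4 · 1 = 4
  d = 114: d(114) · 𝟙(798/114) = 8 · 1 = 8
  d = 133: d(133) · 𝟙(798/133) = 4 · 1 = 4
  d = 266: d(266) · 𝟙(798/266) = 8 · 1 = 8
  d = 399: d(399) · 𝟙(798/399) = 8 · 1 = 8
  d = 798: d(798) · 𝟙(798/798) = 16 · 1 = 16
Summing: (d * 𝟙)(798) = 1 + 2 + 2 + 4 + 2 + 4 + 2 + 4 + 4 + 8 + 4 + 8 + 4 + 8 + 8 + 16 = 81.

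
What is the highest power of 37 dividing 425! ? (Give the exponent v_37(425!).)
v_37(425!) = 11

Legendre's formula: v_p(n!) = Σ_{k ≥ 1} ⌊n / p^k⌋. For p = 37, n = 425, the terms are:
  ⌊425/37^1⌋ = ⌊425/37⌋ = 11
(the next term ⌊425/37^2⌋ = 0, terminating the sum). Summing: v_37(425!) = 11 = 11.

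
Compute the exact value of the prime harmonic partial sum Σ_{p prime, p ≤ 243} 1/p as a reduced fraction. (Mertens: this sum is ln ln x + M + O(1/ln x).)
Σ 1/p = 506873196134241441348690763593294873492730445394823722837469097176314709804649267964680634478659521/256041159035492609053110100510385311995538591998443060216114576417920917800321526504084465112487730

π(243) = 53, so the primes ≤ 243 are [2, 3, 5, 7, 11, 13, 17, 19, 23, 29, 31, 37, 41, 43, 47, 53, 59, 61, 67, 71, 73, 79, 83, 89, 97, 101, 103, 107, 109, 113, 127, 131, 137, 139, 149, 151, 157, 163, 167, 173, 179, 181, 191, 193, 197, 199, 211, 223, 227, 229, 233, 239, 241]. Summing 1/p over these primes: 506873196134241441348690763593294873492730445394823722837469097176314709804649267964680634478659521/256041159035492609053110100510385311995538591998443060216114576417920917800321526504084465112487730 ≈ 1.9797. Mertens estimate ln ln(243) + 0.2615 ≈ 1.9650.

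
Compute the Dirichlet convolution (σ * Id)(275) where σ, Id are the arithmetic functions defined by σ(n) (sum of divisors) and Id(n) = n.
(σ * Id)(275) = 1978

Divisors of 275: [1, 5, 11, 25, 55, 275]. For each d | 275:
  d = 1: σ(1) · Id(275/1) = 1 · 275 = 275
  d = 5: σ(5) · Id(275/5) = 6 · 55 = 330
  d = 11: σ(11) · Id(275/11) = 12 · 25 = 300
  d = 25: σ(25) · Id(275/25) = 31 · 11 = 341
  d = 55: σ(55) · Id(275/55) = 72 · 5 = 360
  d = 275: σ(275) · Id(275/275) = 372 · 1 = 372
Summing: (σ * Id)(275) = 275 + 330 + 300 + 341 + 360 + 372 = 1978.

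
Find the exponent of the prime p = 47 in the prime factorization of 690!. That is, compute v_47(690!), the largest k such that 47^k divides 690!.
v_47(690!) = 14

Legendre's formula: v_p(n!) = Σ_{k ≥ 1} ⌊n / p^k⌋. For p = 47, n = 690, the terms are:
  ⌊690/47^1⌋ = ⌊690/47⌋ = 14
(the next term ⌊690/47^2⌋ = 0, terminating the sum). Summing: v_47(690!) = 14 = 14.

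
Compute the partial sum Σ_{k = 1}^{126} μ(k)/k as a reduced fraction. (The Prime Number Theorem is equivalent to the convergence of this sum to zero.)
Σ μ(k)/k = 23090940688334333795050585396213953208427071/3161005464041760778814520629154366249327468699

Values of μ(k) for 1 ≤ k ≤ 126: μ(1) = 1, μ(2) = -1, μ(3) = -1, μ(5) = -1, μ(6) = 1, μ(7) = -1, μ(10) = 1, μ(11) = -1, μ(13) = -1, μ(14) = 1, μ(15) = 1, μ(17) = -1, μ(19) = -1, μ(21) = 1, μ(22) = 1, μ(23) = -1, μ(26) = 1, μ(29) = -1, μ(30) = -1, μ(31) = -1, μ(33) = 1, μ(34) = 1, μ(35) = 1, μ(37) = -1, μ(38) = 1, μ(39) = 1, μ(41) = -1, μ(42) = -1, μ(43) = -1, μ(46) = 1, μ(47) = -1, μ(51) = 1, μ(53) = -1, μ(55) = 1, μ(57) = 1, μ(58) = 1, μ(59) = -1, μ(61) = -1, μ(62) = 1, μ(65) = 1, μ(66) = -1, μ(67) = -1, μ(69) = 1, μ(70) = -1, μ(71) = -1, μ(73) = -1, μ(74) = 1, μ(77) = 1, μ(78) = -1, μ(79) = -1, μ(82) = 1, μ(83) = -1, μ(85) = 1, μ(86) = 1, μ(87) = 1, μ(89) = -1, μ(91) = 1, μ(93) = 1, μ(94) = 1, μ(95) = 1, μ(97) = -1, μ(101) = -1, μ(102) = -1, μ(103) = -1, μ(105) = -1, μ(106) = 1, μ(107) = -1, μ(109) = -1, μ(110) = -1, μ(111) = 1, μ(113) = -1, μ(114) = -1, μ(115) = 1, μ(118) = 1, μ(119) = 1, μ(122) = 1, μ(123) = 1, with μ = 0 on non-squarefree integers. Summing μ(k)/k for k where μ(k) ≠ 0 gives 23090940688334333795050585396213953208427071/3161005464041760778814520629154366249327468699 ≈ 0.0073. (PNT ⟺ this sum → 0 as n → ∞.)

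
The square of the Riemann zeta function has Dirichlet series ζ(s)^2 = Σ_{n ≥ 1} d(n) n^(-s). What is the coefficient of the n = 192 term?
d(192) = 14

ζ(s)^2 = (Σ 1/m^s)(Σ 1/k^s). The coefficient of 1/n^s in the product is the number of ordered pairs (m, k) with mk = n, which equals d(n). For n = 192, divisors are [1, 2, 3, 4, 6, 8, 12, 16, 24, 32, 48, 64, 96, 192], so d(192) = 14.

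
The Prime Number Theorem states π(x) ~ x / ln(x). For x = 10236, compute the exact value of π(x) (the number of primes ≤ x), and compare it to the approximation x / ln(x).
π(10236) = 1254;  x/ln(x) ≈ 1108.55;  relative error ≈ 11.60%.

Directly count primes up to 10236: π(10236) = 1254. The PNT approximation gives 10236/ln(10236) ≈ 10236/9.23367 ≈ 1108.55. Relative error (π(x) − x/ln(x)) / π(x) ≈ 11.60%; the approximation is known to undercount slightly (Li(x) is a better estimate).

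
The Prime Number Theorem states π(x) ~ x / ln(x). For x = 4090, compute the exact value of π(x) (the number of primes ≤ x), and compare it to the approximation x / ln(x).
π(4090) = 562;  x/ln(x) ≈ 491.81;  relative error ≈ 12.49%.

Directly count primes up to 4090: π(4090) = 562. The PNT approximation gives 4090/ln(4090) ≈ 4090/8.31630 ≈ 491.81. Relative error (π(x) − x/ln(x)) / π(x) ≈ 12.49%; the approximation is known to undercount slightly (Li(x) is a better estimate).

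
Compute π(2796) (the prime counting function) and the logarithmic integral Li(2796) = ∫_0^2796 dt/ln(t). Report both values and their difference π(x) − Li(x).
π(2796) = 406;  Li(2796) ≈ 417.17;  π(x) − Li(x) ≈ -11.17.

Direct count of primes ≤ 2796 gives π(2796) = 406. Numerical evaluation of the logarithmic integral gives Li(2796) ≈ 417.17. The difference π(x) − Li(x) ≈ -11.17 is typically negative for small/moderate x (Li(x) overestimates), though Littlewood's theorem shows this sign changes infinitely often.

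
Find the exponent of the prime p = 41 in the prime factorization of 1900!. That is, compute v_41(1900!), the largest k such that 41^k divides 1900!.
v_41(1900!) = 47

Legendre's formula: v_p(n!) = Σ_{k ≥ 1} ⌊n / p^k⌋. For p = 41, n = 1900, the terms are:
  ⌊1900/41^1⌋ = ⌊1900/41⌋ = 46
  ⌊1900/41^2⌋ = ⌊1900/1681⌋ = 1
(the next term ⌊1900/41^3⌋ = 0, terminating the sum). Summing: v_41(1900!) = 46 + 1 = 47.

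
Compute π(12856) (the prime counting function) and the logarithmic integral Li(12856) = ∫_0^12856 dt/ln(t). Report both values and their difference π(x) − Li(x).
π(12856) = 1532;  Li(12856) ≈ 1551.90;  π(x) − Li(x) ≈ -19.90.

Direct count of primes ≤ 12856 gives π(12856) = 1532. Numerical evaluation of the logarithmic integral gives Li(12856) ≈ 1551.90. The difference π(x) − Li(x) ≈ -19.90 is typically negative for small/moderate x (Li(x) overestimates), though Littlewood's theorem shows this sign changes infinitely often.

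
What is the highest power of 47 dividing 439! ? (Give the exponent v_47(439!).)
v_47(439!) = 9

Legendre's formula: v_p(n!) = Σ_{k ≥ 1} ⌊n / p^k⌋. For p = 47, n = 439, the terms are:
  ⌊439/47^1⌋ = ⌊439/47⌋ = 9
(the next term ⌊439/47^2⌋ = 0, terminating the sum). Summing: v_47(439!) = 9 = 9.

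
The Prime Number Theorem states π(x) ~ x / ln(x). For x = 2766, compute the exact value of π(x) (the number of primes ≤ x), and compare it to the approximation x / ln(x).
π(2766) = 402;  x/ln(x) ≈ 349.02;  relative error ≈ 13.18%.

Directly count primes up to 2766: π(2766) = 402. The PNT approximation gives 2766/ln(2766) ≈ 2766/7.92516 ≈ 349.02. Relative error (π(x) − x/ln(x)) / π(x) ≈ 13.18%; the approximation is known to undercount slightly (Li(x) is a better estimate).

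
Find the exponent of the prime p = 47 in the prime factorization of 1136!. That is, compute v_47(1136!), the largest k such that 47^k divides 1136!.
v_47(1136!) = 24

Legendre's formula: v_p(n!) = Σ_{k ≥ 1} ⌊n / p^k⌋. For p = 47, n = 1136, the terms are:
  ⌊1136/47^1⌋ = ⌊1136/47⌋ = 24
(the next term ⌊1136/47^2⌋ = 0, terminating the sum). Summing: v_47(1136!) = 24 = 24.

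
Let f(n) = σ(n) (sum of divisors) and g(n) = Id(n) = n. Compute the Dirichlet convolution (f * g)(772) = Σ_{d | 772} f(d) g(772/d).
(σ * Id)(772) = 6579

Divisors of 772: [1, 2, 4, 193, 386, 772]. For each d | 772:
  d = 1: σ(1) · Id(772/1) = 1 · 772 = 772
  d = 2: σ(2) · Id(772/2) = 3 · 386 = 1158
  d = 4: σ(4) · Id(772/4) = 7 · 193 = 1351
  d = 193: σ(193) · Id(772/193) = 194 · 4 = 776
  d = 386: σ(386) · Id(772/386) = 582 · 2 = 1164
  d = 772: σ(772) · Id(772/772) = 1358 · 1 = 1358
Summing: (σ * Id)(772) = 772 + 1158 + 1351 + 776 + 1164 + 1358 = 6579.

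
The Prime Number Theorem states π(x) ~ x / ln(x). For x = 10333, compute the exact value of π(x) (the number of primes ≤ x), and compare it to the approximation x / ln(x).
π(10333) = 1268;  x/ln(x) ≈ 1117.92;  relative error ≈ 11.84%.

Directly count primes up to 10333: π(10333) = 1268. The PNT approximation gives 10333/ln(10333) ≈ 10333/9.24310 ≈ 1117.92. Relative error (π(x) − x/ln(x)) / π(x) ≈ 11.84%; the approximation is known to undercount slightly (Li(x) is a better estimate).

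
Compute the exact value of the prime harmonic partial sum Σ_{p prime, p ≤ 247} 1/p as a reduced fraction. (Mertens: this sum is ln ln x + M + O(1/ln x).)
Σ 1/p = 506873196134241441348690763593294873492730445394823722837469097176314709804649267964680634478659521/256041159035492609053110100510385311995538591998443060216114576417920917800321526504084465112487730

π(247) = 53, so the primes ≤ 247 are [2, 3, 5, 7, 11, 13, 17, 19, 23, 29, 31, 37, 41, 43, 47, 53, 59, 61, 67, 71, 73, 79, 83, 89, 97, 101, 103, 107, 109, 113, 127, 131, 137, 139, 149, 151, 157, 163, 167, 173, 179, 181, 191, 193, 197, 199, 211, 223, 227, 229, 233, 239, 241]. Summing 1/p over these primes: 506873196134241441348690763593294873492730445394823722837469097176314709804649267964680634478659521/256041159035492609053110100510385311995538591998443060216114576417920917800321526504084465112487730 ≈ 1.9797. Mertens estimate ln ln(247) + 0.2615 ≈ 1.9680.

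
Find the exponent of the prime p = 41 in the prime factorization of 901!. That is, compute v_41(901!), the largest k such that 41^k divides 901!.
v_41(901!) = 21

Legendre's formula: v_p(n!) = Σ_{k ≥ 1} ⌊n / p^k⌋. For p = 41, n = 901, the terms are:
  ⌊901/41^1⌋ = ⌊901/41⌋ = 21
(the next term ⌊901/41^2⌋ = 0, terminating the sum). Summing: v_41(901!) = 21 = 21.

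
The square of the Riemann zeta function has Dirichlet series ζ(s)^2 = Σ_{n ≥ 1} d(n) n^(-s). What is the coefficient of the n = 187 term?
d(187) = 4

ζ(s)^2 = (Σ 1/m^s)(Σ 1/k^s). The coefficient of 1/n^s in the product is the number of ordered pairs (m, k) with mk = n, which equals d(n). For n = 187, divisors are [1, 11, 17, 187], so d(187) = 4.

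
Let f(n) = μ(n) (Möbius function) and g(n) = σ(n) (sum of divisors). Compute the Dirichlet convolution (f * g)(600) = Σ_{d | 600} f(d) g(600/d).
(μ * σ)(600) = 600

Divisors of 600: [1, 2, 3, 4, 5, 6, 8, 10, 12, 15, 20, 24, 25, 30, 40, 50, 60, 75, 100, 120, 150, 200, 300, 600]. For each d | 600:
  d = 1: μ(1) · σ(600/1) = 1 · 1860 = 1860
  d = 2: μ(2) · σ(600/2) = -1 · 868 = -868
  d = 3: μ(3) · σ(600/3) = -1 · 465 = -465
  d = 4: μ(4) · σ(600/4) = 0 · 372 = 0
  d = 5: μ(5) · σ(600/5) = -1 · 360 = -360
  d = 6: μ(6) · σ(600/6) = 1 · 217 = 217
  d = 8: μ(8) · σ(600/8) = 0 · 124 = 0
  d = 10: μ(10) · σ(600/10) = 1 · 168 = 168
  d = 12: μ(12) · σ(600/12) = 0 · 93 = 0
  d = 15: μ(15) · σ(600/15) = 1 · 90 = 90
  d = 20: μ(20) · σ(600/20) = 0 · 72 = 0
  d = 24: μ(24) · σ(600/24) = 0 · 31 = 0
  d = 25: μ(25) · σ(600/25) = 0 · 60 = 0
  d = 30: μ(30) · σ(600/30) = -1 · 42 = -42
  d = 40: μ(40) · σ(600/40) = 0 · 24 = 0
  d = 50: μ(50) · σ(600/50) = 0 · 28 = 0
  d = 60: μ(60) · σ(600/60) = 0 · 18 = 0
  d = 75: μ(75) · σ(600/75) = 0 · 15 = 0
  d = 100: μ(100) · σ(600/100) = 0 · 12 = 0
  d = 120: μ(120) · σ(600/120) = 0 · 6 = 0
  d = 150: μ(150) · σ(600/150) = 0 · 7 = 0
  d = 200: μ(200) · σ(600/200) = 0 · 4 = 0
  d = 300: μ(300) · σ(600/300) = 0 · 3 = 0
  d = 600: μ(600) · σ(600/600) = 0 · 1 = 0
Summing: (μ * σ)(600) = 1860 + -868 + -465 + 0 + -360 + 217 + 0 + 168 + 0 + 90 + 0 + 0 + 0 + -42 + 0 + 0 + 0 + 0 + 0 + 0 + 0 + 0 + 0 + 0 = 600.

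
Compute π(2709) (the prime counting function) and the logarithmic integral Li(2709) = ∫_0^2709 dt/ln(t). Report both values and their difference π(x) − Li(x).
π(2709) = 394;  Li(2709) ≈ 406.18;  π(x) − Li(x) ≈ -12.18.

Direct count of primes ≤ 2709 gives π(2709) = 394. Numerical evaluation of the logarithmic integral gives Li(2709) ≈ 406.18. The difference π(x) − Li(x) ≈ -12.18 is typically negative for small/moderate x (Li(x) overestimates), though Littlewood's theorem shows this sign changes infinitely often.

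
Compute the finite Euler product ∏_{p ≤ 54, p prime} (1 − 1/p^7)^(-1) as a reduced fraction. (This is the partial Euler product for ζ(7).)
∏ = 72859781352345946164271325208512748367496302513429047898775811498046799405380225394802980517015901501332936608125/72256491859259542003929080814473893559535113224475133477501839873036689289530416476883582246279412849505472872448

The primes p ≤ 54 are [2, 3, 5, 7, 11, 13, 17, 19, 23, 29, 31, 37, 41, 43, 47, 53]. For each prime, (1 − 1/p^7)^(-1) = p^7 / (p^7 − 1). The product is (1 − 1/2^7)^(-1), (1 − 1/3^7)^(-1), (1 − 1/5^7)^(-1), (1 − 1/7^7)^(-1), (1 − 1/11^7)^(-1), (1 − 1/13^7)^(-1), (1 − 1/17^7)^(-1), (1 − 1/19^7)^(-1), (1 − 1/23^7)^(-1), (1 − 1/29^7)^(-1), (1 − 1/31^7)^(-1), (1 − 1/37^7)^(-1), (1 − 1/41^7)^(-1), (1 − 1/43^7)^(-1), (1 − 1/47^7)^(-1), (1 − 1/53^7)^(-1) = ∏ p^7 / (p^7 − 1) = 72859781352345946164271325208512748367496302513429047898775811498046799405380225394802980517015901501332936608125/72256491859259542003929080814473893559535113224475133477501839873036689289530416476883582246279412849505472872448.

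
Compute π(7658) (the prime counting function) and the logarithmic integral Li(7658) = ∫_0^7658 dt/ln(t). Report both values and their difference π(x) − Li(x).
π(7658) = 971;  Li(7658) ≈ 988.27;  π(x) − Li(x) ≈ -17.27.

Direct count of primes ≤ 7658 gives π(7658) = 971. Numerical evaluation of the logarithmic integral gives Li(7658) ≈ 988.27. The difference π(x) − Li(x) ≈ -17.27 is typically negative for small/moderate x (Li(x) overestimates), though Littlewood's theorem shows this sign changes infinitely often.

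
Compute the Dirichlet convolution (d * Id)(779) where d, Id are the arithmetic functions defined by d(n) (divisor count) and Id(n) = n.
(d * Id)(779) = 903

Divisors of 779: [1, 19, 41, 779]. For each d | 779:
  d = 1: d(1) · Id(779/1) = 1 · 779 = 779
  d = 19: d(19) · Id(779/19) = 2 · 41 = 82
  d = 41: d(41) · Id(779/41) = 2 · 19 = 38
  d = 779: d(779) · Id(779/779) = 4 · 1 = 4
Summing: (d * Id)(779) = 779 + 82 + 38 + 4 = 903.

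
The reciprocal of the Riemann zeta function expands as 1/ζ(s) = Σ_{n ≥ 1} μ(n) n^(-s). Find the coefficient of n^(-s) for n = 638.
μ(638) = -1

Factor n = 638 = 2 · 11 · 29. μ(n) = 0 if any exponent ≥ 2 (not squarefree); otherwise μ(n) = (−1)^{ω(n)} where ω(n) is the number of distinct prime factors. Applying: μ(638) = -1.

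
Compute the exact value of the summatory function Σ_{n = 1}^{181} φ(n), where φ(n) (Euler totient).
Σ_{n ≤ 181} φ(n) = 10060

Compute φ(n) for each 1 ≤ n ≤ 181: φ(1) = 1, φ(2) = 1, φ(3) = 2, φ(4) = 2, φ(5) = 4, φ(6) = 2, φ(7) = 6, φ(8) = 4, φ(9) = 6, φ(10) = 4, φ(11) = 10, φ(12) = 4, φ(13) = 12, φ(14) = 6, φ(15) = 8, φ(16) = 8, φ(17) = 16, φ(18) = 6, φ(19) = 18, φ(20) = 8, φ(21) = 12, φ(22) = 10, φ(23) = 22, φ(24) = 8, φ(25) = 20, φ(26) = 12, φ(27) = 18, φ(28) = 12, φ(29) = 28, φ(30) = 8, φ(31) = 30, φ(32) = 16, φ(33) = 20, φ(34) = 16, φ(35) = 24, φ(36) = 12, φ(37) = 36, φ(38) = 18, φ(39) = 24, φ(40) = 16, φ(41) = 40, φ(42) = 12, φ(43) = 42, φ(44) = 20, φ(45) = 24, φ(46) = 22, φ(47) = 46, φ(48) = 16, φ(49) = 42, φ(50) = 20, φ(51) = 32, φ(52) = 24, φ(53) = 52, φ(54) = 18, φ(55) = 40, φ(56) = 24, φ(57) = 36, φ(58) = 28, φ(59) = 58, φ(60) = 16, φ(61) = 60, φ(62) = 30, φ(63) = 36, φ(64) = 32, φ(65) = 48, φ(66) = 20, φ(67) = 66, φ(68) = 32, φ(69) = 44, φ(70) = 24, φ(71) = 70, φ(72) = 24, φ(73) = 72, φ(74) = 36, φ(75) = 40, φ(76) = 36, φ(77) = 60, φ(78) = 24, φ(79) = 78, φ(80) = 32, φ(81) = 54, φ(82) = 40, φ(83) = 82, φ(84) = 24, φ(85) = 64, φ(86) = 42, φ(87) = 56, φ(88) = 40, φ(89) = 88, φ(90) = 24, φ(91) = 72, φ(92) = 44, φ(93) = 60, φ(94) = 46, φ(95) = 72, φ(96) = 32, φ(97) = 96, φ(98) = 42, φ(99) = 60, φ(100) = 40, φ(101) = 100, φ(102) = 32, φ(103) = 102, φ(104) = 48, φ(105) = 48, φ(106) = 52, φ(107) = 106, φ(108) = 36, φ(109) = 108, φ(110) = 40, φ(111) = 72, φ(112) = 48, φ(113) = 112, φ(114) = 36, φ(115) = 88, φ(116) = 56, φ(117) = 72, φ(118) = 58, φ(119) = 96, φ(120) = 32, φ(121) = 110, φ(122) = 60, φ(123) = 80, φ(124) = 60, φ(125) = 100, φ(126) = 36, φ(127) = 126, φ(128) = 64, φ(129) = 84, φ(130) = 48, φ(131) = 130, φ(132) = 40, φ(133) = 108, φ(134) = 66, φ(135) = 72, φ(136) = 64, φ(137) = 136, φ(138) = 44, φ(139) = 138, φ(140) = 48, φ(141) = 92, φ(142) = 70, φ(143) = 120, φ(144) = 48, φ(145) = 112, φ(146) = 72, φ(147) = 84, φ(148) = 72, φ(149) = 148, φ(150) = 40, φ(151) = 150, φ(152) = 72, φ(153) = 96, φ(154) = 60, φ(155) = 120, φ(156) = 48, φ(157) = 156, φ(158) = 78, φ(159) = 104, φ(160) = 64, φ(161) = 132, φ(162) = 54, φ(163) = 162, φ(164) = 80, φ(165) = 80, φ(166) = 82, φ(167) = 166, φ(168) = 48, φ(169) = 156, φ(170) = 64, φ(171) = 108, φ(172) = 84, φ(173) = 172, φ(174) = 56, φ(175) = 120, φ(176) = 80, φ(177) = 116, φ(178) = 88, φ(179) = 178, φ(180) = 48, φ(181) = 180. Summing all 181 values: 10060. (Average order: Σ_{n ≤ x} φ(n) ~ (3/π²) x². For x = 181, (3/π²)·181² ≈ 9958.15.)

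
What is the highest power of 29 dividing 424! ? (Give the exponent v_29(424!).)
v_29(424!) = 14

Legendre's formula: v_p(n!) = Σ_{k ≥ 1} ⌊n / p^k⌋. For p = 29, n = 424, the terms are:
  ⌊424/29^1⌋ = ⌊424/29⌋ = 14
(the next term ⌊424/29^2⌋ = 0, terminating the sum). Summing: v_29(424!) = 14 = 14.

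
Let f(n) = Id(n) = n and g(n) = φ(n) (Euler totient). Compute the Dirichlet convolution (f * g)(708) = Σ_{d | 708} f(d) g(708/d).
(Id * φ)(708) = 4680

Divisors of 708: [1, 2, 3, 4, 6, 12, 59, 118, 177, 236, 354, 708]. For each d | 708:
  d = 1: Id(1) · φ(708/1) = 1 · 232 = 232
  d = 2: Id(2) · φ(708/2) = 2 · 116 = 232
  d = 3: Id(3) · φ(708/3) = 3 · 116 = 348
  d = 4: Id(4) · φ(708/4) = 4 · 116 = 464
  d = 6: Id(6) · φ(708/6) = 6 · 58 = 348
  d = 12: Id(12) · φ(708/12) = 12 · 58 = 696
  d = 59: Id(59) · φ(708/59) = 59 · 4 = 236
  d = 118: Id(118) · φ(708/118) = 118 · 2 = 236
  d = 177: Id(177) · φ(708/177) = 177 · 2 = 354
  d = 236: Id(236) · φ(708/236) = 236 · 2 = 472
  d = 354: Id(354) · φ(708/354) = 354 · 1 = 354
  d = 708: Id(708) · φ(708/708) = 708 · 1 = 708
Summing: (Id * φ)(708) = 232 + 232 + 348 + 464 + 348 + 696 + 236 + 236 + 354 + 472 + 354 + 708 = 4680.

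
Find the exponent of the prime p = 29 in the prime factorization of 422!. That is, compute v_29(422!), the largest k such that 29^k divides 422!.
v_29(422!) = 14

Legendre's formula: v_p(n!) = Σ_{k ≥ 1} ⌊n / p^k⌋. For p = 29, n = 422, the terms are:
  ⌊422/29^1⌋ = ⌊422/29⌋ = 14
(the next term ⌊422/29^2⌋ = 0, terminating the sum). Summing: v_29(422!) = 14 = 14.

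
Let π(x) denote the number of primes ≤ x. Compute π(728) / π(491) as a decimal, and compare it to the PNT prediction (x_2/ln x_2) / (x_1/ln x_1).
π(728)/π(491) = 129/94 ≈ 1.3723;  PNT prediction ≈ 1.3941.

π(491) = 94 and π(728) = 129, so π(728)/π(491) ≈ 1.3723. The PNT-predicted ratio is (728/ln(728)) / (491/ln(491)) ≈ 1.3941. The two agree to within a few percent, as expected.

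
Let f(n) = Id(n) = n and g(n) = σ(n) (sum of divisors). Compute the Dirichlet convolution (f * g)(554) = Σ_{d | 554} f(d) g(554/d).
(Id * σ)(554) = 2775

Divisors of 554: [1, 2, 277, 554]. For each d | 554:
  d = 1: Id(1) · σ(554/1) = 1 · 834 = 834
  d = 2: Id(2) · σ(554/2) = 2 · 278 = 556
  d = 277: Id(277) · σ(554/277) = 277 · 3 = 831
  d = 554: Id(554) · σ(554/554) = 554 · 1 = 554
Summing: (Id * σ)(554) = 834 + 556 + 831 + 554 = 2775.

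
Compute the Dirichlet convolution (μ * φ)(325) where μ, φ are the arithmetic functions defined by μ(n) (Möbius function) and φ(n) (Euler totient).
(μ * φ)(325) = 176

Divisors of 325: [1, 5, 13, 25, 65, 325]. For each d | 325:
  d = 1: μ(1) · φ(325/1) = 1 · 240 = 240
  d = 5: μ(5) · φ(325/5) = -1 · 48 = -48
  d = 13: μ(13) · φ(325/13) = -1 · 20 = -20
  d = 25: μ(25) · φ(325/25) = 0 · 12 = 0
  d = 65: μ(65) · φ(325/65) = 1 · 4 = 4
  d = 325: μ(325) · φ(325/325) = 0 · 1 = 0
Summing: (μ * φ)(325) = 240 + -48 + -20 + 0 + 4 + 0 = 176.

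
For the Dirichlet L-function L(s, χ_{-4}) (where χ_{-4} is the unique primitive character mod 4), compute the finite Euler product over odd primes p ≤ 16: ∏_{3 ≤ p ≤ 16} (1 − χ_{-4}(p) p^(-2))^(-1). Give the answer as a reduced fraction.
∏ = 143143/156160

The odd primes p ≤ 16 are [3, 5, 7, 11, 13]. For each, χ(p) = 1 if p ≡ 1 mod 4, χ(p) = −1 if p ≡ 3 mod 4. Taking (1 − χ(p)/p^2)^(-1) = p^2/(p^2 − χ(p)): (1 − (-1)/3^2)^(-1) · (1 − (1)/5^2)^(-1) · (1 − (-1)/7^2)^(-1) · (1 − (-1)/11^2)^(-1) · (1 − (1)/13^2)^(-1) = 143143/156160.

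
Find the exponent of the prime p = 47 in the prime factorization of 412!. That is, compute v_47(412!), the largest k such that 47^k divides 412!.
v_47(412!) = 8

Legendre's formula: v_p(n!) = Σ_{k ≥ 1} ⌊n / p^k⌋. For p = 47, n = 412, the terms are:
  ⌊412/47^1⌋ = ⌊412/47⌋ = 8
(the next term ⌊412/47^2⌋ = 0, terminating the sum). Summing: v_47(412!) = 8 = 8.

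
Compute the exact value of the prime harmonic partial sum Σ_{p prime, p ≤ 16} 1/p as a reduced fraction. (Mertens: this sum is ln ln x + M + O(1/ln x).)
Σ 1/p = 40361/30030

π(16) = 6, so the primes ≤ 16 are [2, 3, 5, 7, 11, 13]. Summing 1/p over these primes: 40361/30030 ≈ 1.3440. Mertens estimate ln ln(16) + 0.2615 ≈ 1.2813.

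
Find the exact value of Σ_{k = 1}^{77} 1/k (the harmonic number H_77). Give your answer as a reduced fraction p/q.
H_77 = 61303359776139104182852056677903/12441066073952429195098876987200

Direct summation: H_77 = 1 + 1/2 + ... + 1/77. The least common denominator is lcm(1, ..., 77) = 410555180440430163438262940577600; over this denominator the numerator is 410555180440430163438262940577600 + 205277590220215081719131470288800 + 136851726813476721146087646859200 + 102638795110107540859565735144400 + 82111036088086032687652588115520 + 68425863406738360573043823429600 + 58650740062918594776894705796800 + 51319397555053770429782867572200 + 45617242271158907048695882286400 + 41055518044043016343826294057760 + 37323198221857287585296630961600 + 34212931703369180286521911714800 + 31581167726186935649097149275200 + 29325370031459297388447352898400 + 27370345362695344229217529371840 + 25659698777526885214891433786100 + 24150304731790009614015467092800 + 22808621135579453524347941143200 + 21608167391601587549382260030400 + 20527759022021508171913147028880 + 19550246687639531592298235265600 + 18661599110928643792648315480800 + 17850225236540441888620127851200 + 17106465851684590143260955857400 + 16422207217617206537530517623104 + 15790583863093467824548574637600 + 15205747423719635682898627428800 + 14662685015729648694223676449200 + 14157075187601040118560791054400 + 13685172681347672114608764685920 + 13243715498078392368976223889600 + 12829849388763442607445716893050 + 12441066073952429195098876987200 + 12075152365895004807007733546400 + 11730148012583718955378941159360 + 11404310567789726762173970571600 + 11096085957849463876709809204800 + 10804083695800793774691130015200 + 10527055908728978549699049758400 + 10263879511010754085956573514440 + 10013540986351955205811291233600 + 9775123343819765796149117632800 + 9547794893963492172982859083200 + 9330799555464321896324157740400 + 9123448454231781409739176457280 + 8925112618270220944310063925600 + 8735216605115535392303466820800 + 8553232925842295071630477928700 + 8378677151845513539556386542400 + 8211103608808603268765258811552 + 8050101577263336538005155697600 + 7895291931546733912274287318800 + 7746324159253399310155904539200 + 7602873711859817841449313714400 + 7464639644371457517059326192320 + 7331342507864824347111838224600 + 7202722463867195849794086676800 + 7078537593800520059280395527200 + 6958562380346273956580727806400 + 6842586340673836057304382342960 + 6730412794105412515381359681600 + 6621857749039196184488111944800 + 6516748895879843864099411755200 + 6414924694381721303722858446525 + 6316233545237387129819429855040 + 6220533036976214597549438493600 + 6127689260304927812511387172800 + 6037576182947502403503866773200 + 5950075078846813962873375950400 + 5865074006291859477689470579680 + 5782467330146903710398069585600 + 5702155283894863381086985285800 + 5624043567677125526551547131200 + 5548042978924731938354904602400 + 5474069072539068845843505874368 + 5402041847900396887345565007600 + 5331885460265326797899518708800 = 2023010872612590438034117870370799, so H_77 = 2023010872612590438034117870370799/410555180440430163438262940577600; reducing by gcd(2023010872612590438034117870370799, 410555180440430163438262940577600) = 33 gives 61303359776139104182852056677903/12441066073952429195098876987200 ≈ 4.92750. (The PNT-adjacent estimate ln(77) + γ ≈ 4.92102 matches within O(1/n).)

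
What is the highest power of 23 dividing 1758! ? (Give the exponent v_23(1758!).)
v_23(1758!) = 79

Legendre's formula: v_p(n!) = Σ_{k ≥ 1} ⌊n / p^k⌋. For p = 23, n = 1758, the terms are:
  ⌊1758/23^1⌋ = ⌊1758/23⌋ = 76
  ⌊1758/23^2⌋ = ⌊1758/529⌋ = 3
(the next term ⌊1758/23^3⌋ = 0, terminating the sum). Summing: v_23(1758!) = 76 + 3 = 79.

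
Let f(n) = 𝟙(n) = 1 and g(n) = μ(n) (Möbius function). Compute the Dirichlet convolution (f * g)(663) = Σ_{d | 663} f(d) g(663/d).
(𝟙 * μ)(663) = 0

Divisors of 663: [1, 3, 13, 17, 39, 51, 221, 663]. For each d | 663:
  d = 1: 𝟙(1) · μ(663/1) = 1 · -1 = -1
  d = 3: 𝟙(3) · μ(663/3) = 1 · 1 = 1
  d = 13: 𝟙(13) · μ(663/13) = 1 · 1 = 1
  d = 17: 𝟙(17) · μ(663/17) = 1 · 1 = 1
  d = 39: 𝟙(39) · μ(663/39) = 1 · -1 = -1
  d = 51: 𝟙(51) · μ(663/51) = 1 · -1 = -1
  d = 221: 𝟙(221) · μ(663/221) = 1 · -1 = -1
  d = 663: 𝟙(663) · μ(663/663) = 1 · 1 = 1
Summing: (𝟙 * μ)(663) = -1 + 1 + 1 + 1 + -1 + -1 + -1 + 1 = 0.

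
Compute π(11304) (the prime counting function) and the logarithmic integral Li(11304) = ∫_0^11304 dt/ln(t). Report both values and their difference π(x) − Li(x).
π(11304) = 1366;  Li(11304) ≈ 1386.76;  π(x) − Li(x) ≈ -20.76.

Direct count of primes ≤ 11304 gives π(11304) = 1366. Numerical evaluation of the logarithmic integral gives Li(11304) ≈ 1386.76. The difference π(x) − Li(x) ≈ -20.76 is typically negative for small/moderate x (Li(x) overestimates), though Littlewood's theorem shows this sign changes infinitely often.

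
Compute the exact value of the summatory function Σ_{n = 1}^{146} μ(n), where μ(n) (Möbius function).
Σ_{n ≤ 146} μ(n) = 1

Compute μ(n) for each 1 ≤ n ≤ 146: μ(1) = 1, μ(2) = -1, μ(3) = -1, μ(4) = 0, μ(5) = -1, μ(6) = 1, μ(7) = -1, μ(8) = 0, μ(9) = 0, μ(10) = 1, μ(11) = -1, μ(12) = 0, μ(13) = -1, μ(14) = 1, μ(15) = 1, μ(16) = 0, μ(17) = -1, μ(18) = 0, μ(19) = -1, μ(20) = 0, μ(21) = 1, μ(22) = 1, μ(23) = -1, μ(24) = 0, μ(25) = 0, μ(26) = 1, μ(27) = 0, μ(28) = 0, μ(29) = -1, μ(30) = -1, μ(31) = -1, μ(32) = 0, μ(33) = 1, μ(34) = 1, μ(35) = 1, μ(36) = 0, μ(37) = -1, μ(38) = 1, μ(39) = 1, μ(40) = 0, μ(41) = -1, μ(42) = -1, μ(43) = -1, μ(44) = 0, μ(45) = 0, μ(46) = 1, μ(47) = -1, μ(48) = 0, μ(49) = 0, μ(50) = 0, μ(51) = 1, μ(52) = 0, μ(53) = -1, μ(54) = 0, μ(55) = 1, μ(56) = 0, μ(57) = 1, μ(58) = 1, μ(59) = -1, μ(60) = 0, μ(61) = -1, μ(62) = 1, μ(63) = 0, μ(64) = 0, μ(65) = 1, μ(66) = -1, μ(67) = -1, μ(68) = 0, μ(69) = 1, μ(70) = -1, μ(71) = -1, μ(72) = 0, μ(73) = -1, μ(74) = 1, μ(75) = 0, μ(76) = 0, μ(77) = 1, μ(78) = -1, μ(79) = -1, μ(80) = 0, μ(81) = 0, μ(82) = 1, μ(83) = -1, μ(84) = 0, μ(85) = 1, μ(86) = 1, μ(87) = 1, μ(88) = 0, μ(89) = -1, μ(90) = 0, μ(91) = 1, μ(92) = 0, μ(93) = 1, μ(94) = 1, μ(95) = 1, μ(96) = 0, μ(97) = -1, μ(98) = 0, μ(99) = 0, μ(100) = 0, μ(101) = -1, μ(102) = -1, μ(103) = -1, μ(104) = 0, μ(105) = -1, μ(106) = 1, μ(107) = -1, μ(108) = 0, μ(109) = -1, μ(110) = -1, μ(111) = 1, μ(112) = 0, μ(113) = -1, μ(114) = -1, μ(115) = 1, μ(116) = 0, μ(117) = 0, μ(118) = 1, μ(119) = 1, μ(120) = 0, μ(121) = 0, μ(122) = 1, μ(123) = 1, μ(124) = 0, μ(125) = 0, μ(126) = 0, μ(127) = -1, μ(128) = 0, μ(129) = 1, μ(130) = -1, μ(131) = -1, μ(132) = 0, μ(133) = 1, μ(134) = 1, μ(135) = 0, μ(136) = 0, μ(137) = -1, μ(138) = -1, μ(139) = -1, μ(140) = 0, μ(141) = 1, μ(142) = 1, μ(143) = 1, μ(144) = 0, μ(145) = 1, μ(146) = 1. Summing all 146 values: 1. (Mertens function M(x) = Σ_{n ≤ x} μ(n); on average M(x) should be small (PNT ⟺ M(x) = o(x)).)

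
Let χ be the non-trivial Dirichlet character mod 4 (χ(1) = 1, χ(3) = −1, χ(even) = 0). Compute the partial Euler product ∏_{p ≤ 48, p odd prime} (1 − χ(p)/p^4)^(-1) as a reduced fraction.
∏ = 424022009220093808147330044599350686845258380222853/428762185161728930691534489551822091105495385374720

The odd primes p ≤ 48 are [3, 5, 7, 11, 13, 17, 19, 23, 29, 31, 37, 41, 43, 47]. For each, χ(p) = 1 if p ≡ 1 mod 4, χ(p) = −1 if p ≡ 3 mod 4. Taking (1 − χ(p)/p^4)^(-1) = p^4/(p^4 − χ(p)): (1 − (-1)/3^4)^(-1) · (1 − (1)/5^4)^(-1) · (1 − (-1)/7^4)^(-1) · (1 − (-1)/11^4)^(-1) · (1 − (1)/13^4)^(-1) · (1 − (1)/17^4)^(-1) · (1 − (-1)/19^4)^(-1) · (1 − (-1)/23^4)^(-1) · (1 − (1)/29^4)^(-1) · (1 − (-1)/31^4)^(-1) · (1 − (1)/37^4)^(-1) · (1 − (1)/41^4)^(-1) · (1 − (-1)/43^4)^(-1) · (1 − (-1)/47^4)^(-1) = 424022009220093808147330044599350686845258380222853/428762185161728930691534489551822091105495385374720.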